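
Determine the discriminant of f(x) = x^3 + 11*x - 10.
Δ = -8024

For a depressed cubic x^3 + p x + q the discriminant is Δ = -4 p^3 - 27 q^2 = -4*(11)^3 - 27*(-10)^2 = -5324 - 2700 = -8024.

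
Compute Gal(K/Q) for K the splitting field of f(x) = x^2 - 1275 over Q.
Gal(K/Q) = Z/2Z (cyclic of order 2)

x^2 - 1275 is irreducible over Q since 1275 is not a rational square. The splitting field Q(sqrt(1275)) has degree 2 over Q, and its unique nontrivial automorphism is sqrt(1275) ↦ -sqrt(1275). Hence Gal(Q(sqrt(1275))/Q) = Z/2Z.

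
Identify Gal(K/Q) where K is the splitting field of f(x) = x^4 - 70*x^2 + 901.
Gal(K/Q) = V_4 (Klein four-group, Z/2Z × Z/2Z)

f factors as (x^2 - 53)(x^2 - 17), so the splitting field is K = Q(sqrt(53), sqrt(17)). The elements 53, 17, 901 are all non-squares in Q, so sqrt(53) and sqrt(17) generate independent quadratic extensions. Thus [K:Q] = 4 and Gal(K/Q) is generated by the two order-2 automorphisms sqrt(53) ↦ -sqrt(53) and sqrt(17) ↦ -sqrt(17), giving V_4.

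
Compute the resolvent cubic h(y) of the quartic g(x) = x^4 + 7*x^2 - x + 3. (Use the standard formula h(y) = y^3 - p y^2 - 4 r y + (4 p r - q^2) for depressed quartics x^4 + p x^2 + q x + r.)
h(y) = y^3 - 7*y^2 - 12*y + 83

Identify coefficients: p = 7, q = -1, r = 3.
Plug into h(y) = y^3 - p y^2 - 4 r y + (4 p r - q^2):
  h(y) = y^3 - (7) y^2 - 4*(3) y + (4*(7)*(3) - (-1)^2)
       = y^3 + (-7) y^2 + (-12) y + (83).
Simplifying: h(y) = y^3 - 7*y^2 - 12*y + 83.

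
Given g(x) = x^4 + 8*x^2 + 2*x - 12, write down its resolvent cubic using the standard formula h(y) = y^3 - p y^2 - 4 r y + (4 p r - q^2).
h(y) = y^3 - 8*y^2 + 48*y - 388

Identify coefficients: p = 8, q = 2, r = -12.
Plug into h(y) = y^3 - p y^2 - 4 r y + (4 p r - q^2):
  h(y) = y^3 - (8) y^2 - 4*(-12) y + (4*(8)*(-12) - (2)^2)
       = y^3 + (-8) y^2 + (48) y + (-388).
Simplifying: h(y) = y^3 - 8*y^2 + 48*y - 388.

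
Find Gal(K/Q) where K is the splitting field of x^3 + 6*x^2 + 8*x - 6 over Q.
Gal(K/Q) = S_3 (symmetric group of order 6)

Compute the discriminant of x^3 + (6)*x^2 + (8)*x + (-6): Δ = -716. Since Δ is not a rational square, the Galois group is not contained in A_3; it must be the full S_3 (irreducibility of the cubic rules out anything smaller).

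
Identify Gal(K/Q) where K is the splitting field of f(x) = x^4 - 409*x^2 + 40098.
Gal(K/Q) = V_4 (Klein four-group, Z/2Z × Z/2Z)

f factors as (x^2 - 246)(x^2 - 163), so the splitting field is K = Q(sqrt(246), sqrt(163)). The elements 246, 163, 40098 are all non-squares in Q, so sqrt(246) and sqrt(163) generate independent quadratic extensions. Thus [K:Q] = 4 and Gal(K/Q) is generated by the two order-2 automorphisms sqrt(246) ↦ -sqrt(246) and sqrt(163) ↦ -sqrt(163), giving V_4.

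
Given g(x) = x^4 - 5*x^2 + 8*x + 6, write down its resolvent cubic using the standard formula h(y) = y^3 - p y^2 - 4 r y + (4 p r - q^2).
h(y) = y^3 + 5*y^2 - 24*y - 184

Identify coefficients: p = -5, q = 8, r = 6.
Plug into h(y) = y^3 - p y^2 - 4 r y + (4 p r - q^2):
  h(y) = y^3 - (-5) y^2 - 4*(6) y + (4*(-5)*(6) - (8)^2)
       = y^3 + (5) y^2 + (-24) y + (-184).
Simplifying: h(y) = y^3 + 5*y^2 - 24*y - 184.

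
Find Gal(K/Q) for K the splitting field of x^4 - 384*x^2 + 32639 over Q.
Gal(K/Q) = V_4 (Klein four-group, Z/2Z × Z/2Z)

f factors as (x^2 - 257)(x^2 - 127), so the splitting field is K = Q(sqrt(257), sqrt(127)). The elements 257, 127, 32639 are all non-squares in Q, so sqrt(257) and sqrt(127) generate independent quadratic extensions. Thus [K:Q] = 4 and Gal(K/Q) is generated by the two order-2 automorphisms sqrt(257) ↦ -sqrt(257) and sqrt(127) ↦ -sqrt(127), giving V_4.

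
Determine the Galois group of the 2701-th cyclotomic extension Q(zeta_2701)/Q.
|Gal(Q(zeta_2701)/Q)| = phi(2701) = 2592; group ≅ (Z/2701Z)^* ≅ Z/36Z × Z/72Z

The n-th cyclotomic polynomial Φ_2701(x) is the minimal polynomial of zeta_2701 over Q and has degree phi(2701) = 2592. So Q(zeta_2701) is a degree-2592 Galois extension with Galois group (Z/2701Z)^*. By CRT, (Z/2701Z)^* ≅ (Z/37Z)^* × (Z/73Z)^*. Each prime-power unit group is (Z/37Z)^* ≅ Z/36Z; (Z/73Z)^* ≅ Z/72Z. Hence Gal(Q(zeta_2701)/Q) ≅ Z/36Z × Z/72Z.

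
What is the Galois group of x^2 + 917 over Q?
Gal(K/Q) = Z/2Z (cyclic of order 2)

x^2 + 917 is irreducible over Q since -917 is not a rational square. The splitting field Q(sqrt(-917)) has degree 2 over Q, and its unique nontrivial automorphism is sqrt(-917) ↦ -sqrt(-917). Hence Gal(Q(sqrt(-917))/Q) = Z/2Z.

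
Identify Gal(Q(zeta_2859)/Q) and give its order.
|Gal(Q(zeta_2859)/Q)| = phi(2859) = 1904; group ≅ (Z/2859Z)^* ≅ Z/2Z × Z/952Z

The n-th cyclotomic polynomial Φ_2859(x) is the minimal polynomial of zeta_2859 over Q and has degree phi(2859) = 1904. So Q(zeta_2859) is a degree-1904 Galois extension with Galois group (Z/2859Z)^*. By CRT, (Z/2859Z)^* ≅ (Z/3Z)^* × (Z/953Z)^*. Each prime-power unit group is (Z/3Z)^* ≅ Z/2Z; (Z/953Z)^* ≅ Z/952Z. Hence Gal(Q(zeta_2859)/Q) ≅ Z/2Z × Z/952Z.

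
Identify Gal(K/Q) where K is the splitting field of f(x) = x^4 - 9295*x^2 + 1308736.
Gal(K/Q) = Z/2Z (cyclic of order 2)

f factors as (x^2 - 143)(x^2 - 9152), so the splitting field is K = Q(sqrt(143), sqrt(9152)). The squarefree part of 143 is 143 and the squarefree part of 9152 is also 143, so sqrt(143) and sqrt(9152) are both rational multiples of sqrt(143). Hence Q(sqrt(143)) = Q(sqrt(9152)) = Q(sqrt(143)), and the splitting field collapses to a single degree-2 extension with Galois group Z/2Z.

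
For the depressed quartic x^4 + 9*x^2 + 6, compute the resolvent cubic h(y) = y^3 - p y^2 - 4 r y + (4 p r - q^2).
h(y) = y^3 - 9*y^2 - 24*y + 216

Identify coefficients: p = 9, q = 0, r = 6.
Plug into h(y) = y^3 - p y^2 - 4 r y + (4 p r - q^2):
  h(y) = y^3 - (9) y^2 - 4*(6) y + (4*(9)*(6) - (0)^2)
       = y^3 + (-9) y^2 + (-24) y + (216).
Simplifying: h(y) = y^3 - 9*y^2 - 24*y + 216.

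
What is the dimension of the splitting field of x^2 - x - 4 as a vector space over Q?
[K:Q] = 2

The discriminant of x^2 + (-1)*x + (-4) is b^2 - 4c = 1 - (-16) = 17. Since 17 is not a perfect square in Q, the polynomial is irreducible over Q. Its two roots generate a degree-2 extension, so [K:Q] = 2.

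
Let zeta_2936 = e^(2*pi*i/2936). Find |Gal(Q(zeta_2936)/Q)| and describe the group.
|Gal(Q(zeta_2936)/Q)| = phi(2936) = 1464; group ≅ (Z/2936Z)^* ≅ Z/2Z × Z/2Z × Z/366Z

The n-th cyclotomic polynomial Φ_2936(x) is the minimal polynomial of zeta_2936 over Q and has degree phi(2936) = 1464. So Q(zeta_2936) is a degree-1464 Galois extension with Galois group (Z/2936Z)^*. By CRT, (Z/2936Z)^* ≅ (Z/8Z)^* × (Z/367Z)^*. Each prime-power unit group is (Z/8Z)^* ≅ Z/2Z × Z/2Z; (Z/367Z)^* ≅ Z/366Z. Hence Gal(Q(zeta_2936)/Q) ≅ Z/2Z × Z/2Z × Z/366Z.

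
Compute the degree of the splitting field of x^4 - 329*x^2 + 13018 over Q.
[K:Q] = 4

f factors as (x^2 - 283)(x^2 - 46); the splitting field is K = Q(sqrt(283), sqrt(46)). Since 283, 46, and 13018 are all non-squares in Q, the three subfields Q(sqrt(283)), Q(sqrt(46)), Q(sqrt(13018)) are distinct degree-2 extensions, so [K:Q] = 4 (Klein four Galois group).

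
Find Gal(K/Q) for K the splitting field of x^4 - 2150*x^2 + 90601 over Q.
Gal(K/Q) = Z/2Z (cyclic of order 2)

f factors as (x^2 - 2107)(x^2 - 43), so the splitting field is K = Q(sqrt(2107), sqrt(43)). The squarefree part of 2107 is 43 and the squarefree part of 43 is also 43, so sqrt(2107) and sqrt(43) are both rational multiples of sqrt(43). Hence Q(sqrt(2107)) = Q(sqrt(43)) = Q(sqrt(43)), and the splitting field collapses to a single degree-2 extension with Galois group Z/2Z.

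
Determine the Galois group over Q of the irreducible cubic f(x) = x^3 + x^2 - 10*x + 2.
Gal(K/Q) = S_3 (symmetric group of order 6)

Compute the discriminant of x^3 + (1)*x^2 + (-10)*x + (2): Δ = 3624. Since Δ is not a rational square, the Galois group is not contained in A_3; it must be the full S_3 (irreducibility of the cubic rules out anything smaller).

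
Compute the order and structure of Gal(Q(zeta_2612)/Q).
|Gal(Q(zeta_2612)/Q)| = phi(2612) = 1304; group ≅ (Z/2612Z)^* ≅ Z/2Z × Z/652Z

The n-th cyclotomic polynomial Φ_2612(x) is the minimal polynomial of zeta_2612 over Q and has degree phi(2612) = 1304. So Q(zeta_2612) is a degree-1304 Galois extension with Galois group (Z/2612Z)^*. By CRT, (Z/2612Z)^* ≅ (Z/4Z)^* × (Z/653Z)^*. Each prime-power unit group is (Z/4Z)^* ≅ Z/2Z; (Z/653Z)^* ≅ Z/652Z. Hence Gal(Q(zeta_2612)/Q) ≅ Z/2Z × Z/652Z.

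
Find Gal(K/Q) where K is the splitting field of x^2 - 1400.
Gal(K/Q) = Z/2Z (cyclic of order 2)

x^2 - 1400 is irreducible over Q since 1400 is not a rational square. The splitting field Q(sqrt(1400)) has degree 2 over Q, and its unique nontrivial automorphism is sqrt(1400) ↦ -sqrt(1400). Hence Gal(Q(sqrt(1400))/Q) = Z/2Z.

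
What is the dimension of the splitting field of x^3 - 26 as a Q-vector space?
[K:Q] = 6

x^3 - 26 has one real root r = 26^(1/3) and two complex roots r*zeta_3, r*zeta_3^2 where zeta_3 = e^(2*pi*i/3). The splitting field is Q(r, zeta_3). [Q(r):Q] = 3 and [Q(zeta_3):Q] = 2 with gcd = 1, so [Q(r, zeta_3):Q] = 3 * 2 = 6.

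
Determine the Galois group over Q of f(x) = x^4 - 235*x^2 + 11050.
Gal(K/Q) = V_4 (Klein four-group, Z/2Z × Z/2Z)

f factors as (x^2 - 170)(x^2 - 65), so the splitting field is K = Q(sqrt(170), sqrt(65)). The elements 170, 65, 11050 are all non-squares in Q, so sqrt(170) and sqrt(65) generate independent quadratic extensions. Thus [K:Q] = 4 and Gal(K/Q) is generated by the two order-2 automorphisms sqrt(170) ↦ -sqrt(170) and sqrt(65) ↦ -sqrt(65), giving V_4.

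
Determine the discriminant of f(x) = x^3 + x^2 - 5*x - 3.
Δ = 564

For x^3 + a x^2 + b x + c the discriminant is Δ = 18 a b c - 4 a^3 c + a^2 b^2 - 4 b^3 - 27 c^2.
Plug a = 1, b = -5, c = -3:
  18*(1)*(-5)*(-3) - 4*(1)^3*(-3) + (1)^2*(-5)^2 - 4*(-5)^3 - 27*(-3)^2
  = 270 + (12) + 25 + (500) + (-243)
  = 564.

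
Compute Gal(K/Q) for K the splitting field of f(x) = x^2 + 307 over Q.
Gal(K/Q) = Z/2Z (cyclic of order 2)

x^2 + 307 is irreducible over Q since -307 is not a rational square. The splitting field Q(sqrt(-307)) has degree 2 over Q, and its unique nontrivial automorphism is sqrt(-307) ↦ -sqrt(-307). Hence Gal(Q(sqrt(-307))/Q) = Z/2Z.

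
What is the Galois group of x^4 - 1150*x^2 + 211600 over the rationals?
Gal(K/Q) = Z/2Z (cyclic of order 2)

f factors as (x^2 - 230)(x^2 - 920), so the splitting field is K = Q(sqrt(230), sqrt(920)). The squarefree part of 230 is 230 and the squarefree part of 920 is also 230, so sqrt(230) and sqrt(920) are both rational multiples of sqrt(230). Hence Q(sqrt(230)) = Q(sqrt(920)) = Q(sqrt(230)), and the splitting field collapses to a single degree-2 extension with Galois group Z/2Z.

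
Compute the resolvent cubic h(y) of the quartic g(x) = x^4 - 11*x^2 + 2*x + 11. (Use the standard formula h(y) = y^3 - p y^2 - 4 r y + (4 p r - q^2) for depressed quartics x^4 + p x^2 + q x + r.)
h(y) = y^3 + 11*y^2 - 44*y - 488

Identify coefficients: p = -11, q = 2, r = 11.
Plug into h(y) = y^3 - p y^2 - 4 r y + (4 p r - q^2):
  h(y) = y^3 - (-11) y^2 - 4*(11) y + (4*(-11)*(11) - (2)^2)
       = y^3 + (11) y^2 + (-44) y + (-488).
Simplifying: h(y) = y^3 + 11*y^2 - 44*y - 488.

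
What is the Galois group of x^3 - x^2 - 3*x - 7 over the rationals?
Gal(K/Q) = S_3 (symmetric group of order 6)

Compute the discriminant of x^3 + (-1)*x^2 + (-3)*x + (-7): Δ = -1612. Since Δ is not a rational square, the Galois group is not contained in A_3; it must be the full S_3 (irreducibility of the cubic rules out anything smaller).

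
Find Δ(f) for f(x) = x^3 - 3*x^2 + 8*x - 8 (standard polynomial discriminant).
Δ = -608

For x^3 + a x^2 + b x + c the discriminant is Δ = 18 a b c - 4 a^3 c + a^2 b^2 - 4 b^3 - 27 c^2.
Plug a = -3, b = 8, c = -8:
  18*(-3)*(8)*(-8) - 4*(-3)^3*(-8) + (-3)^2*(8)^2 - 4*(8)^3 - 27*(-8)^2
  = 3456 + (-864) + 576 + (-2048) + (-1728)
  = -608.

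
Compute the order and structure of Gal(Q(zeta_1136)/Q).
|Gal(Q(zeta_1136)/Q)| = phi(1136) = 560; group ≅ (Z/1136Z)^* ≅ Z/2Z × Z/4Z × Z/70Z

The n-th cyclotomic polynomial Φ_1136(x) is the minimal polynomial of zeta_1136 over Q and has degree phi(1136) = 560. So Q(zeta_1136) is a degree-560 Galois extension with Galois group (Z/1136Z)^*. By CRT, (Z/1136Z)^* ≅ (Z/16Z)^* × (Z/71Z)^*. Each prime-power unit group is (Z/16Z)^* ≅ Z/2Z × Z/4Z; (Z/71Z)^* ≅ Z/70Z. Hence Gal(Q(zeta_1136)/Q) ≅ Z/2Z × Z/4Z × Z/70Z.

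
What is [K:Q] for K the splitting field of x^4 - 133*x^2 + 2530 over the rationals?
[K:Q] = 4

f factors as (x^2 - 23)(x^2 - 110); the splitting field is K = Q(sqrt(23), sqrt(110)). Since 23, 110, and 2530 are all non-squares in Q, the three subfields Q(sqrt(23)), Q(sqrt(110)), Q(sqrt(2530)) are distinct degree-2 extensions, so [K:Q] = 4 (Klein four Galois group).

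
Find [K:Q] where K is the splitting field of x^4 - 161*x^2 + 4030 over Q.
[K:Q] = 4

f factors as (x^2 - 31)(x^2 - 130); the splitting field is K = Q(sqrt(31), sqrt(130)). Since 31, 130, and 4030 are all non-squares in Q, the three subfields Q(sqrt(31)), Q(sqrt(130)), Q(sqrt(4030)) are distinct degree-2 extensions, so [K:Q] = 4 (Klein four Galois group).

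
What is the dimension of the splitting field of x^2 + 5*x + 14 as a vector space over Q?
[K:Q] = 2

The discriminant of x^2 + (5)*x + (14) is b^2 - 4c = 25 - (56) = -31. Since -31 is not a perfect square in Q, the polynomial is irreducible over Q. Its two roots generate a degree-2 extension, so [K:Q] = 2.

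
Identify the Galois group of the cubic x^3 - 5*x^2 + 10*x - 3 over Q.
Gal(K/Q) = S_3 (symmetric group of order 6)

Compute the discriminant of x^3 + (-5)*x^2 + (10)*x + (-3): Δ = -543. Since Δ is not a rational square, the Galois group is not contained in A_3; it must be the full S_3 (irreducibility of the cubic rules out anything smaller).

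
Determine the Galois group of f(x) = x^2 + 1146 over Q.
Gal(K/Q) = Z/2Z (cyclic of order 2)

x^2 + 1146 is irreducible over Q since -1146 is not a rational square. The splitting field Q(sqrt(-1146)) has degree 2 over Q, and its unique nontrivial automorphism is sqrt(-1146) ↦ -sqrt(-1146). Hence Gal(Q(sqrt(-1146))/Q) = Z/2Z.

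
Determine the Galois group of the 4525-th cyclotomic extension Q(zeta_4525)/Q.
|Gal(Q(zeta_4525)/Q)| = phi(4525) = 3600; group ≅ (Z/4525Z)^* ≅ Z/20Z × Z/180Z

The n-th cyclotomic polynomial Φ_4525(x) is the minimal polynomial of zeta_4525 over Q and has degree phi(4525) = 3600. So Q(zeta_4525) is a degree-3600 Galois extension with Galois group (Z/4525Z)^*. By CRT, (Z/4525Z)^* ≅ (Z/25Z)^* × (Z/181Z)^*. Each prime-power unit group is (Z/25Z)^* ≅ Z/20Z; (Z/181Z)^* ≅ Z/180Z. Hence Gal(Q(zeta_4525)/Q) ≅ Z/20Z × Z/180Z.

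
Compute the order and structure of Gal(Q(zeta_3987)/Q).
|Gal(Q(zeta_3987)/Q)| = phi(3987) = 2652; group ≅ (Z/3987Z)^* ≅ Z/6Z × Z/442Z

The n-th cyclotomic polynomial Φ_3987(x) is the minimal polynomial of zeta_3987 over Q and has degree phi(3987) = 2652. So Q(zeta_3987) is a degree-2652 Galois extension with Galois group (Z/3987Z)^*. By CRT, (Z/3987Z)^* ≅ (Z/9Z)^* × (Z/443Z)^*. Each prime-power unit group is (Z/9Z)^* ≅ Z/6Z; (Z/443Z)^* ≅ Z/442Z. Hence Gal(Q(zeta_3987)/Q) ≅ Z/6Z × Z/442Z.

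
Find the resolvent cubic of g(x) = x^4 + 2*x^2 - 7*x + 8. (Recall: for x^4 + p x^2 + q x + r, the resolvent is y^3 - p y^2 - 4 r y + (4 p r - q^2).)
h(y) = y^3 - 2*y^2 - 32*y + 15

Identify coefficients: p = 2, q = -7, r = 8.
Plug into h(y) = y^3 - p y^2 - 4 r y + (4 p r - q^2):
  h(y) = y^3 - (2) y^2 - 4*(8) y + (4*(2)*(8) - (-7)^2)
       = y^3 + (-2) y^2 + (-32) y + (15).
Simplifying: h(y) = y^3 - 2*y^2 - 32*y + 15.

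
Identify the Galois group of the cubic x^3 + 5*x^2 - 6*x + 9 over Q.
Gal(K/Q) = S_3 (symmetric group of order 6)

Compute the discriminant of x^3 + (5)*x^2 + (-6)*x + (9): Δ = -9783. Since Δ is not a rational square, the Galois group is not contained in A_3; it must be the full S_3 (irreducibility of the cubic rules out anything smaller).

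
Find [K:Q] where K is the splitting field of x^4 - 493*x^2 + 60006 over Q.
[K:Q] = 4

f factors as (x^2 - 219)(x^2 - 274); the splitting field is K = Q(sqrt(219), sqrt(274)). Since 219, 274, and 60006 are all non-squares in Q, the three subfields Q(sqrt(219)), Q(sqrt(274)), Q(sqrt(60006)) are distinct degree-2 extensions, so [K:Q] = 4 (Klein four Galois group).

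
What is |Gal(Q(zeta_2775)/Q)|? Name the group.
|Gal(Q(zeta_2775)/Q)| = phi(2775) = 1440; group ≅ (Z/2775Z)^* ≅ Z/2Z × Z/20Z × Z/36Z

The n-th cyclotomic polynomial Φ_2775(x) is the minimal polynomial of zeta_2775 over Q and has degree phi(2775) = 1440. So Q(zeta_2775) is a degree-1440 Galois extension with Galois group (Z/2775Z)^*. By CRT, (Z/2775Z)^* ≅ (Z/3Z)^* × (Z/25Z)^* × (Z/37Z)^*. Each prime-power unit group is (Z/3Z)^* ≅ Z/2Z; (Z/25Z)^* ≅ Z/20Z; (Z/37Z)^* ≅ Z/36Z. Hence Gal(Q(zeta_2775)/Q) ≅ Z/2Z × Z/20Z × Z/36Z.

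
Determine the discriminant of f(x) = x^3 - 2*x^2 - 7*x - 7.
Δ = -1743

For x^3 + a x^2 + b x + c the discriminant is Δ = 18 a b c - 4 a^3 c + a^2 b^2 - 4 b^3 - 27 c^2.
Plug a = -2, b = -7, c = -7:
  18*(-2)*(-7)*(-7) - 4*(-2)^3*(-7) + (-2)^2*(-7)^2 - 4*(-7)^3 - 27*(-7)^2
  = -1764 + (-224) + 196 + (1372) + (-1323)
  = -1743.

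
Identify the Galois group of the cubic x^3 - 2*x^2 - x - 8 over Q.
Gal(K/Q) = S_3 (symmetric group of order 6)

Compute the discriminant of x^3 + (-2)*x^2 + (-1)*x + (-8): Δ = -2264. Since Δ is not a rational square, the Galois group is not contained in A_3; it must be the full S_3 (irreducibility of the cubic rules out anything smaller).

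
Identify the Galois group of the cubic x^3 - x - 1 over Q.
Gal(K/Q) = S_3 (symmetric group of order 6)

Compute the discriminant of x^3 + (0)*x^2 + (-1)*x + (-1): Δ = -23. Since Δ is not a rational square, the Galois group is not contained in A_3; it must be the full S_3 (irreducibility of the cubic rules out anything smaller).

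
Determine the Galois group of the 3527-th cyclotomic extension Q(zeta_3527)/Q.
|Gal(Q(zeta_3527)/Q)| = phi(3527) = 3526; group ≅ (Z/3527Z)^* ≅ Z/3526Z

The n-th cyclotomic polynomial Φ_3527(x) is the minimal polynomial of zeta_3527 over Q and has degree phi(3527) = 3526. So Q(zeta_3527) is a degree-3526 Galois extension with Galois group (Z/3527Z)^*. (Z/3527Z)^* is cyclic since 3527 is an odd prime power (or 4). Hence Gal(Q(zeta_3527)/Q) ≅ Z/3526Z.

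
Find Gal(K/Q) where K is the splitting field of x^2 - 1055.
Gal(K/Q) = Z/2Z (cyclic of order 2)

x^2 - 1055 is irreducible over Q since 1055 is not a rational square. The splitting field Q(sqrt(1055)) has degree 2 over Q, and its unique nontrivial automorphism is sqrt(1055) ↦ -sqrt(1055). Hence Gal(Q(sqrt(1055))/Q) = Z/2Z.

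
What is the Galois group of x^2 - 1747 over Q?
Gal(K/Q) = Z/2Z (cyclic of order 2)

x^2 - 1747 is irreducible over Q since 1747 is not a rational square. The splitting field Q(sqrt(1747)) has degree 2 over Q, and its unique nontrivial automorphism is sqrt(1747) ↦ -sqrt(1747). Hence Gal(Q(sqrt(1747))/Q) = Z/2Z.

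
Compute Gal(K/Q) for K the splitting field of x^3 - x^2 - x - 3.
Gal(K/Q) = S_3 (symmetric group of order 6)

Compute the discriminant of x^3 + (-1)*x^2 + (-1)*x + (-3): Δ = -304. Since Δ is not a rational square, the Galois group is not contained in A_3; it must be the full S_3 (irreducibility of the cubic rules out anything smaller).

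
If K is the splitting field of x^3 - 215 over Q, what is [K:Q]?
[K:Q] = 6

x^3 - 215 has one real root r = 215^(1/3) and two complex roots r*zeta_3, r*zeta_3^2 where zeta_3 = e^(2*pi*i/3). The splitting field is Q(r, zeta_3). [Q(r):Q] = 3 and [Q(zeta_3):Q] = 2 with gcd = 1, so [Q(r, zeta_3):Q] = 3 * 2 = 6.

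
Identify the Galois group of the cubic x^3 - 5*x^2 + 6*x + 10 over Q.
Gal(K/Q) = S_3 (symmetric group of order 6)

Compute the discriminant of x^3 + (-5)*x^2 + (6)*x + (10): Δ = -3064. Since Δ is not a rational square, the Galois group is not contained in A_3; it must be the full S_3 (irreducibility of the cubic rules out anything smaller).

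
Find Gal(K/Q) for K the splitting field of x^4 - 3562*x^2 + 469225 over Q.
Gal(K/Q) = Z/2Z (cyclic of order 2)

f factors as (x^2 - 3425)(x^2 - 137), so the splitting field is K = Q(sqrt(3425), sqrt(137)). The squarefree part of 3425 is 137 and the squarefree part of 137 is also 137, so sqrt(3425) and sqrt(137) are both rational multiples of sqrt(137). Hence Q(sqrt(3425)) = Q(sqrt(137)) = Q(sqrt(137)), and the splitting field collapses to a single degree-2 extension with Galois group Z/2Z.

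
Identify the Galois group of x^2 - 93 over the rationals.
Gal(K/Q) = Z/2Z (cyclic of order 2)

x^2 - 93 is irreducible over Q since 93 is not a rational square. The splitting field Q(sqrt(93)) has degree 2 over Q, and its unique nontrivial automorphism is sqrt(93) ↦ -sqrt(93). Hence Gal(Q(sqrt(93))/Q) = Z/2Z.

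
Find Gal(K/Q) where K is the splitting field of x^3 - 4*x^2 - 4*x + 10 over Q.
Gal(K/Q) = S_3 (symmetric group of order 6)

Compute the discriminant of x^3 + (-4)*x^2 + (-4)*x + (10): Δ = 3252. Since Δ is not a rational square, the Galois group is not contained in A_3; it must be the full S_3 (irreducibility of the cubic rules out anything smaller).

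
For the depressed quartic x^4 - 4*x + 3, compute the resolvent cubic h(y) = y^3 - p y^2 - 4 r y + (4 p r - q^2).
h(y) = y^3 - 12*y - 16

Identify coefficients: p = 0, q = -4, r = 3.
Plug into h(y) = y^3 - p y^2 - 4 r y + (4 p r - q^2):
  h(y) = y^3 - (0) y^2 - 4*(3) y + (4*(0)*(3) - (-4)^2)
       = y^3 + (0) y^2 + (-12) y + (-16).
Simplifying: h(y) = y^3 - 12*y - 16.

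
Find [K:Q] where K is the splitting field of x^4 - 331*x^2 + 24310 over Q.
[K:Q] = 4

f factors as (x^2 - 110)(x^2 - 221); the splitting field is K = Q(sqrt(110), sqrt(221)). Since 110, 221, and 24310 are all non-squares in Q, the three subfields Q(sqrt(110)), Q(sqrt(221)), Q(sqrt(24310)) are distinct degree-2 extensions, so [K:Q] = 4 (Klein four Galois group).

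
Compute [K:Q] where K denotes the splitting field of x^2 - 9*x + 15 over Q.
[K:Q] = 2

The discriminant of x^2 + (-9)*x + (15) is b^2 - 4c = 81 - (60) = 21. Since 21 is not a perfect square in Q, the polynomial is irreducible over Q. Its two roots generate a degree-2 extension, so [K:Q] = 2.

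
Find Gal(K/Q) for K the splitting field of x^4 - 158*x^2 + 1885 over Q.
Gal(K/Q) = V_4 (Klein four-group, Z/2Z × Z/2Z)

f factors as (x^2 - 145)(x^2 - 13), so the splitting field is K = Q(sqrt(145), sqrt(13)). The elements 145, 13, 1885 are all non-squares in Q, so sqrt(145) and sqrt(13) generate independent quadratic extensions. Thus [K:Q] = 4 and Gal(K/Q) is generated by the two order-2 automorphisms sqrt(145) ↦ -sqrt(145) and sqrt(13) ↦ -sqrt(13), giving V_4.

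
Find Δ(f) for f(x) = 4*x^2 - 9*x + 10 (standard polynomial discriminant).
Δ = -79

For a quadratic a x^2 + b x + c the discriminant is Δ = b^2 - 4ac = (-9)^2 - 4*(4)*(10) = 81 - (160) = -79.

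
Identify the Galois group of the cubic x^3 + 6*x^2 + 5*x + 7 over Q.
Gal(K/Q) = S_3 (symmetric group of order 6)

Compute the discriminant of x^3 + (6)*x^2 + (5)*x + (7): Δ = -3191. Since Δ is not a rational square, the Galois group is not contained in A_3; it must be the full S_3 (irreducibility of the cubic rules out anything smaller).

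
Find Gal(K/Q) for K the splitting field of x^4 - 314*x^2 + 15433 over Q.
Gal(K/Q) = V_4 (Klein four-group, Z/2Z × Z/2Z)

f factors as (x^2 - 61)(x^2 - 253), so the splitting field is K = Q(sqrt(61), sqrt(253)). The elements 61, 253, 15433 are all non-squares in Q, so sqrt(61) and sqrt(253) generate independent quadratic extensions. Thus [K:Q] = 4 and Gal(K/Q) is generated by the two order-2 automorphisms sqrt(61) ↦ -sqrt(61) and sqrt(253) ↦ -sqrt(253), giving V_4.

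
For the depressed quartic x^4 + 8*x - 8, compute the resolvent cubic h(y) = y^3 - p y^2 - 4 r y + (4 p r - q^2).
h(y) = y^3 + 32*y - 64

Identify coefficients: p = 0, q = 8, r = -8.
Plug into h(y) = y^3 - p y^2 - 4 r y + (4 p r - q^2):
  h(y) = y^3 - (0) y^2 - 4*(-8) y + (4*(0)*(-8) - (8)^2)
       = y^3 + (0) y^2 + (32) y + (-64).
Simplifying: h(y) = y^3 + 32*y - 64.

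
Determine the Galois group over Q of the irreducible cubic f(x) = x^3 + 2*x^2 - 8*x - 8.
Gal(K/Q) = A_3 (cyclic of order 3)

Compute the discriminant of x^3 + (2)*x^2 + (-8)*x + (-8): Δ = 3136. Since Δ is a perfect square (Δ = 56^2), the Galois group is contained in A_3. Irreducibility forces the group to be transitive on three roots, so Gal = A_3.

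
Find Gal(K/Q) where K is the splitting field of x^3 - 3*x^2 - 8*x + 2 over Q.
Gal(K/Q) = S_3 (symmetric group of order 6)

Compute the discriminant of x^3 + (-3)*x^2 + (-8)*x + (2): Δ = 3596. Since Δ is not a rational square, the Galois group is not contained in A_3; it must be the full S_3 (irreducibility of the cubic rules out anything smaller).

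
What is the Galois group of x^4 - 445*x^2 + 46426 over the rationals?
Gal(K/Q) = V_4 (Klein four-group, Z/2Z × Z/2Z)

f factors as (x^2 - 278)(x^2 - 167), so the splitting field is K = Q(sqrt(278), sqrt(167)). The elements 278, 167, 46426 are all non-squares in Q, so sqrt(278) and sqrt(167) generate independent quadratic extensions. Thus [K:Q] = 4 and Gal(K/Q) is generated by the two order-2 automorphisms sqrt(278) ↦ -sqrt(278) and sqrt(167) ↦ -sqrt(167), giving V_4.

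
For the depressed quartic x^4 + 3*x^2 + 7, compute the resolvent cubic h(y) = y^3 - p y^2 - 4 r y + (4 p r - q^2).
h(y) = y^3 - 3*y^2 - 28*y + 84

Identify coefficients: p = 3, q = 0, r = 7.
Plug into h(y) = y^3 - p y^2 - 4 r y + (4 p r - q^2):
  h(y) = y^3 - (3) y^2 - 4*(7) y + (4*(3)*(7) - (0)^2)
       = y^3 + (-3) y^2 + (-28) y + (84).
Simplifying: h(y) = y^3 - 3*y^2 - 28*y + 84.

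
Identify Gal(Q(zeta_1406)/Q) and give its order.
|Gal(Q(zeta_1406)/Q)| = phi(1406) = 648; group ≅ (Z/1406Z)^* ≅ Z/18Z × Z/36Z

The n-th cyclotomic polynomial Φ_1406(x) is the minimal polynomial of zeta_1406 over Q and has degree phi(1406) = 648. So Q(zeta_1406) is a degree-648 Galois extension with Galois group (Z/1406Z)^*. By CRT, (Z/1406Z)^* ≅ (Z/2Z)^* × (Z/19Z)^* × (Z/37Z)^*. Each prime-power unit group is (Z/2Z)^* ≅ trivial group (order 1); (Z/19Z)^* ≅ Z/18Z; (Z/37Z)^* ≅ Z/36Z. Hence Gal(Q(zeta_1406)/Q) ≅ Z/18Z × Z/36Z.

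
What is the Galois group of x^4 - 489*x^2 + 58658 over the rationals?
Gal(K/Q) = V_4 (Klein four-group, Z/2Z × Z/2Z)

f factors as (x^2 - 278)(x^2 - 211), so the splitting field is K = Q(sqrt(278), sqrt(211)). The elements 278, 211, 58658 are all non-squares in Q, so sqrt(278) and sqrt(211) generate independent quadratic extensions. Thus [K:Q] = 4 and Gal(K/Q) is generated by the two order-2 automorphisms sqrt(278) ↦ -sqrt(278) and sqrt(211) ↦ -sqrt(211), giving V_4.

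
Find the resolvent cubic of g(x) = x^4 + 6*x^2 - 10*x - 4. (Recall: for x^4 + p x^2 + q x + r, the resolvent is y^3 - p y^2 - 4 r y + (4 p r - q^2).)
h(y) = y^3 - 6*y^2 + 16*y - 196

Identify coefficients: p = 6, q = -10, r = -4.
Plug into h(y) = y^3 - p y^2 - 4 r y + (4 p r - q^2):
  h(y) = y^3 - (6) y^2 - 4*(-4) y + (4*(6)*(-4) - (-10)^2)
       = y^3 + (-6) y^2 + (16) y + (-196).
Simplifying: h(y) = y^3 - 6*y^2 + 16*y - 196.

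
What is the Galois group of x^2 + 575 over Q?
Gal(K/Q) = Z/2Z (cyclic of order 2)

x^2 + 575 is irreducible over Q since -575 is not a rational square. The splitting field Q(sqrt(-575)) has degree 2 over Q, and its unique nontrivial automorphism is sqrt(-575) ↦ -sqrt(-575). Hence Gal(Q(sqrt(-575))/Q) = Z/2Z.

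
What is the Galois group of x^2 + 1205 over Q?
Gal(K/Q) = Z/2Z (cyclic of order 2)

x^2 + 1205 is irreducible over Q since -1205 is not a rational square. The splitting field Q(sqrt(-1205)) has degree 2 over Q, and its unique nontrivial automorphism is sqrt(-1205) ↦ -sqrt(-1205). Hence Gal(Q(sqrt(-1205))/Q) = Z/2Z.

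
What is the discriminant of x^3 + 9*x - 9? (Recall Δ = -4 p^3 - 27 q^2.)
Δ = -5103

For a depressed cubic x^3 + p x + q the discriminant is Δ = -4 p^3 - 27 q^2 = -4*(9)^3 - 27*(-9)^2 = -2916 - 2187 = -5103.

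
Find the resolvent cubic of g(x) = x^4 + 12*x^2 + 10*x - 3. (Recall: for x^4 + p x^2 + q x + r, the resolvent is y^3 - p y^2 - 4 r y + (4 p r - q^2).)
h(y) = y^3 - 12*y^2 + 12*y - 244

Identify coefficients: p = 12, q = 10, r = -3.
Plug into h(y) = y^3 - p y^2 - 4 r y + (4 p r - q^2):
  h(y) = y^3 - (12) y^2 - 4*(-3) y + (4*(12)*(-3) - (10)^2)
       = y^3 + (-12) y^2 + (12) y + (-244).
Simplifying: h(y) = y^3 - 12*y^2 + 12*y - 244.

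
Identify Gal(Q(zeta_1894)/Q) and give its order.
|Gal(Q(zeta_1894)/Q)| = phi(1894) = 946; group ≅ (Z/1894Z)^* ≅ Z/946Z

The n-th cyclotomic polynomial Φ_1894(x) is the minimal polynomial of zeta_1894 over Q and has degree phi(1894) = 946. So Q(zeta_1894) is a degree-946 Galois extension with Galois group (Z/1894Z)^*. By CRT, (Z/1894Z)^* ≅ (Z/2Z)^* × (Z/947Z)^*. Each prime-power unit group is (Z/2Z)^* ≅ trivial group (order 1); (Z/947Z)^* ≅ Z/946Z. Hence Gal(Q(zeta_1894)/Q) ≅ Z/946Z.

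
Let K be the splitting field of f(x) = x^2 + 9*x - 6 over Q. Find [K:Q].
[K:Q] = 2

The discriminant of x^2 + (9)*x + (-6) is b^2 - 4c = 81 - (-24) = 105. Since 105 is not a perfect square in Q, the polynomial is irreducible over Q. Its two roots generate a degree-2 extension, so [K:Q] = 2.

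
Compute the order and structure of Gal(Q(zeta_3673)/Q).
|Gal(Q(zeta_3673)/Q)| = phi(3673) = 3672; group ≅ (Z/3673Z)^* ≅ Z/3672Z

The n-th cyclotomic polynomial Φ_3673(x) is the minimal polynomial of zeta_3673 over Q and has degree phi(3673) = 3672. So Q(zeta_3673) is a degree-3672 Galois extension with Galois group (Z/3673Z)^*. (Z/3673Z)^* is cyclic since 3673 is an odd prime power (or 4). Hence Gal(Q(zeta_3673)/Q) ≅ Z/3672Z.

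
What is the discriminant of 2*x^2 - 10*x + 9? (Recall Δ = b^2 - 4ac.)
Δ = 28

For a quadratic a x^2 + b x + c the discriminant is Δ = b^2 - 4ac = (-10)^2 - 4*(2)*(9) = 100 - (72) = 28.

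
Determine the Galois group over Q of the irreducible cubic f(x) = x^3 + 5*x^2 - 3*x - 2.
Gal(K/Q) = S_3 (symmetric group of order 6)

Compute the discriminant of x^3 + (5)*x^2 + (-3)*x + (-2): Δ = 1765. Since Δ is not a rational square, the Galois group is not contained in A_3; it must be the full S_3 (irreducibility of the cubic rules out anything smaller).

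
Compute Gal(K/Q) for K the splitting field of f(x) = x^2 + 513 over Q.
Gal(K/Q) = Z/2Z (cyclic of order 2)

x^2 + 513 is irreducible over Q since -513 is not a rational square. The splitting field Q(sqrt(-513)) has degree 2 over Q, and its unique nontrivial automorphism is sqrt(-513) ↦ -sqrt(-513). Hence Gal(Q(sqrt(-513))/Q) = Z/2Z.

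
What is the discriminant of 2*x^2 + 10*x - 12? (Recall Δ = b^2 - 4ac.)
Δ = 196

For a quadratic a x^2 + b x + c the discriminant is Δ = b^2 - 4ac = (10)^2 - 4*(2)*(-12) = 100 - (-96) = 196.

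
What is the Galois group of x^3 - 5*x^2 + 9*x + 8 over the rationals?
Gal(K/Q) = S_3 (symmetric group of order 6)

Compute the discriminant of x^3 + (-5)*x^2 + (9)*x + (8): Δ = -5099. Since Δ is not a rational square, the Galois group is not contained in A_3; it must be the full S_3 (irreducibility of the cubic rules out anything smaller).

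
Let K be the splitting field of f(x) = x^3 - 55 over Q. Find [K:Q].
[K:Q] = 6

x^3 - 55 has one real root r = 55^(1/3) and two complex roots r*zeta_3, r*zeta_3^2 where zeta_3 = e^(2*pi*i/3). The splitting field is Q(r, zeta_3). [Q(r):Q] = 3 and [Q(zeta_3):Q] = 2 with gcd = 1, so [Q(r, zeta_3):Q] = 3 * 2 = 6.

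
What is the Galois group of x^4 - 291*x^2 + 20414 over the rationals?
Gal(K/Q) = V_4 (Klein four-group, Z/2Z × Z/2Z)

f factors as (x^2 - 173)(x^2 - 118), so the splitting field is K = Q(sqrt(173), sqrt(118)). The elements 173, 118, 20414 are all non-squares in Q, so sqrt(173) and sqrt(118) generate independent quadratic extensions. Thus [K:Q] = 4 and Gal(K/Q) is generated by the two order-2 automorphisms sqrt(173) ↦ -sqrt(173) and sqrt(118) ↦ -sqrt(118), giving V_4.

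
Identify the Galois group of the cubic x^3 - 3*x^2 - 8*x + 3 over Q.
Gal(K/Q) = S_3 (symmetric group of order 6)

Compute the discriminant of x^3 + (-3)*x^2 + (-8)*x + (3): Δ = 4001. Since Δ is not a rational square, the Galois group is not contained in A_3; it must be the full S_3 (irreducibility of the cubic rules out anything smaller).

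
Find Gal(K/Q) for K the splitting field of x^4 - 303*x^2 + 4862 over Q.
Gal(K/Q) = V_4 (Klein four-group, Z/2Z × Z/2Z)

f factors as (x^2 - 17)(x^2 - 286), so the splitting field is K = Q(sqrt(17), sqrt(286)). The elements 17, 286, 4862 are all non-squares in Q, so sqrt(17) and sqrt(286) generate independent quadratic extensions. Thus [K:Q] = 4 and Gal(K/Q) is generated by the two order-2 automorphisms sqrt(17) ↦ -sqrt(17) and sqrt(286) ↦ -sqrt(286), giving V_4.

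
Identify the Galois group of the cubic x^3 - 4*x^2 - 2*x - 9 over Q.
Gal(K/Q) = S_3 (symmetric group of order 6)

Compute the discriminant of x^3 + (-4)*x^2 + (-2)*x + (-9): Δ = -5691. Since Δ is not a rational square, the Galois group is not contained in A_3; it must be the full S_3 (irreducibility of the cubic rules out anything smaller).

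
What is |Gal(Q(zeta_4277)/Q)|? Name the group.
|Gal(Q(zeta_4277)/Q)| = phi(4277) = 3312; group ≅ (Z/4277Z)^* ≅ Z/6Z × Z/12Z × Z/46Z

The n-th cyclotomic polynomial Φ_4277(x) is the minimal polynomial of zeta_4277 over Q and has degree phi(4277) = 3312. So Q(zeta_4277) is a degree-3312 Galois extension with Galois group (Z/4277Z)^*. By CRT, (Z/4277Z)^* ≅ (Z/7Z)^* × (Z/13Z)^* × (Z/47Z)^*. Each prime-power unit group is (Z/7Z)^* ≅ Z/6Z; (Z/13Z)^* ≅ Z/12Z; (Z/47Z)^* ≅ Z/46Z. Hence Gal(Q(zeta_4277)/Q) ≅ Z/6Z × Z/12Z × Z/46Z.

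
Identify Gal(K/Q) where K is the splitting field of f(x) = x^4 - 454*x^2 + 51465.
Gal(K/Q) = V_4 (Klein four-group, Z/2Z × Z/2Z)

f factors as (x^2 - 235)(x^2 - 219), so the splitting field is K = Q(sqrt(235), sqrt(219)). The elements 235, 219, 51465 are all non-squares in Q, so sqrt(235) and sqrt(219) generate independent quadratic extensions. Thus [K:Q] = 4 and Gal(K/Q) is generated by the two order-2 automorphisms sqrt(235) ↦ -sqrt(235) and sqrt(219) ↦ -sqrt(219), giving V_4.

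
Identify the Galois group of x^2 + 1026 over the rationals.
Gal(K/Q) = Z/2Z (cyclic of order 2)

x^2 + 1026 is irreducible over Q since -1026 is not a rational square. The splitting field Q(sqrt(-1026)) has degree 2 over Q, and its unique nontrivial automorphism is sqrt(-1026) ↦ -sqrt(-1026). Hence Gal(Q(sqrt(-1026))/Q) = Z/2Z.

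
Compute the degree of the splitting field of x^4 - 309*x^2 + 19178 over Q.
[K:Q] = 4

f factors as (x^2 - 86)(x^2 - 223); the splitting field is K = Q(sqrt(86), sqrt(223)). Since 86, 223, and 19178 are all non-squares in Q, the three subfields Q(sqrt(86)), Q(sqrt(223)), Q(sqrt(19178)) are distinct degree-2 extensions, so [K:Q] = 4 (Klein four Galois group).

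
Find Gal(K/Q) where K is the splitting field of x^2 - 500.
Gal(K/Q) = Z/2Z (cyclic of order 2)

x^2 - 500 is irreducible over Q since 500 is not a rational square. The splitting field Q(sqrt(500)) has degree 2 over Q, and its unique nontrivial automorphism is sqrt(500) ↦ -sqrt(500). Hence Gal(Q(sqrt(500))/Q) = Z/2Z.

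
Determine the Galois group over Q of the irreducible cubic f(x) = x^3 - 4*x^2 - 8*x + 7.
Gal(K/Q) = S_3 (symmetric group of order 6)

Compute the discriminant of x^3 + (-4)*x^2 + (-8)*x + (7): Δ = 7573. Since Δ is not a rational square, the Galois group is not contained in A_3; it must be the full S_3 (irreducibility of the cubic rules out anything smaller).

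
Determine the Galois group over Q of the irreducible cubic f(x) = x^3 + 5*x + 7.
Gal(K/Q) = S_3 (symmetric group of order 6)

Compute the discriminant of x^3 + (0)*x^2 + (5)*x + (7): Δ = -1823. Since Δ is not a rational square, the Galois group is not contained in A_3; it must be the full S_3 (irreducibility of the cubic rules out anything smaller).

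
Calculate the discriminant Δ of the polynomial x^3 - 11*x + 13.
Δ = 761

For a depressed cubic x^3 + p x + q the discriminant is Δ = -4 p^3 - 27 q^2 = -4*(-11)^3 - 27*(13)^2 = 5324 - 4563 = 761.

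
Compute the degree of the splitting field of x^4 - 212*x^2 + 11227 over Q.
[K:Q] = 4

f factors as (x^2 - 109)(x^2 - 103); the splitting field is K = Q(sqrt(109), sqrt(103)). Since 109, 103, and 11227 are all non-squares in Q, the three subfields Q(sqrt(109)), Q(sqrt(103)), Q(sqrt(11227)) are distinct degree-2 extensions, so [K:Q] = 4 (Klein four Galois group).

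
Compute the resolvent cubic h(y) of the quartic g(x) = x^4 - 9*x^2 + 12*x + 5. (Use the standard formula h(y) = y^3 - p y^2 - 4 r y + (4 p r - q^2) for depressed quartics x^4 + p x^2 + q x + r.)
h(y) = y^3 + 9*y^2 - 20*y - 324

Identify coefficients: p = -9, q = 12, r = 5.
Plug into h(y) = y^3 - p y^2 - 4 r y + (4 p r - q^2):
  h(y) = y^3 - (-9) y^2 - 4*(5) y + (4*(-9)*(5) - (12)^2)
       = y^3 + (9) y^2 + (-20) y + (-324).
Simplifying: h(y) = y^3 + 9*y^2 - 20*y - 324.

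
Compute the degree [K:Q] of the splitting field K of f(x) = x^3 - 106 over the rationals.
[K:Q] = 6

x^3 - 106 has one real root r = 106^(1/3) and two complex roots r*zeta_3, r*zeta_3^2 where zeta_3 = e^(2*pi*i/3). The splitting field is Q(r, zeta_3). [Q(r):Q] = 3 and [Q(zeta_3):Q] = 2 with gcd = 1, so [Q(r, zeta_3):Q] = 3 * 2 = 6.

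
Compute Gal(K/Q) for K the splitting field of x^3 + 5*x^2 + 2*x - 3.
Gal(K/Q) = S_3 (symmetric group of order 6)

Compute the discriminant of x^3 + (5)*x^2 + (2)*x + (-3): Δ = 785. Since Δ is not a rational square, the Galois group is not contained in A_3; it must be the full S_3 (irreducibility of the cubic rules out anything smaller).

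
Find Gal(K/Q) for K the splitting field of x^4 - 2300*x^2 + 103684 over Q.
Gal(K/Q) = Z/2Z (cyclic of order 2)

f factors as (x^2 - 2254)(x^2 - 46), so the splitting field is K = Q(sqrt(2254), sqrt(46)). The squarefree part of 2254 is 46 and the squarefree part of 46 is also 46, so sqrt(2254) and sqrt(46) are both rational multiples of sqrt(46). Hence Q(sqrt(2254)) = Q(sqrt(46)) = Q(sqrt(46)), and the splitting field collapses to a single degree-2 extension with Galois group Z/2Z.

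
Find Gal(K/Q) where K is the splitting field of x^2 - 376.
Gal(K/Q) = Z/2Z (cyclic of order 2)

x^2 - 376 is irreducible over Q since 376 is not a rational square. The splitting field Q(sqrt(376)) has degree 2 over Q, and its unique nontrivial automorphism is sqrt(376) ↦ -sqrt(376). Hence Gal(Q(sqrt(376))/Q) = Z/2Z.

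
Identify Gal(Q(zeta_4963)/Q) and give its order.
|Gal(Q(zeta_4963)/Q)| = phi(4963) = 4248; group ≅ (Z/4963Z)^* ≅ Z/6Z × Z/708Z

The n-th cyclotomic polynomial Φ_4963(x) is the minimal polynomial of zeta_4963 over Q and has degree phi(4963) = 4248. So Q(zeta_4963) is a degree-4248 Galois extension with Galois group (Z/4963Z)^*. By CRT, (Z/4963Z)^* ≅ (Z/7Z)^* × (Z/709Z)^*. Each prime-power unit group is (Z/7Z)^* ≅ Z/6Z; (Z/709Z)^* ≅ Z/708Z. Hence Gal(Q(zeta_4963)/Q) ≅ Z/6Z × Z/708Z.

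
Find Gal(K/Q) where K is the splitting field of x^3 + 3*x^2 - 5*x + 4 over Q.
Gal(K/Q) = S_3 (symmetric group of order 6)

Compute the discriminant of x^3 + (3)*x^2 + (-5)*x + (4): Δ = -1219. Since Δ is not a rational square, the Galois group is not contained in A_3; it must be the full S_3 (irreducibility of the cubic rules out anything smaller).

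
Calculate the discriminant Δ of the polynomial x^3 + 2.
Δ = -108

For a depressed cubic x^3 + p x + q the discriminant is Δ = -4 p^3 - 27 q^2 = -4*(0)^3 - 27*(2)^2 = 0 - 108 = -108.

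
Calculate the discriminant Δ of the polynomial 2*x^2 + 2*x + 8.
Δ = -60

For a quadratic a x^2 + b x + c the discriminant is Δ = b^2 - 4ac = (2)^2 - 4*(2)*(8) = 4 - (64) = -60.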